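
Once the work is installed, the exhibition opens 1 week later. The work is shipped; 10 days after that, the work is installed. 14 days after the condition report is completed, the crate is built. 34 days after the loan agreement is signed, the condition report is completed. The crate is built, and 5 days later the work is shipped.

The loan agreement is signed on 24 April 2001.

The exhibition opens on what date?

3 July 2001

The loan agreement is signed: Apr 24, 2001.
The condition report is completed: Apr 24, 2001 + 34 days = May 28, 2001.
The crate is built: May 28, 2001 + 14 days = Jun 11, 2001.
The work is shipped: Jun 11, 2001 + 5 days = Jun 16, 2001.
The work is installed: Jun 16, 2001 + 10 days = Jun 26, 2001.
The exhibition opens: Jun 26, 2001 + 1 week = Jul 3, 2001.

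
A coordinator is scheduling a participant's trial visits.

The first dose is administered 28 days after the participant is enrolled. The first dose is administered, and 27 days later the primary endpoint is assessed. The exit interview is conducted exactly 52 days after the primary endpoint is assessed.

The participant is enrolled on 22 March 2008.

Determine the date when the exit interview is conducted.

The participant is enrolled: Mar 22, 2008.
The first dose is administered: Mar 22, 2008 + 28 days = Apr 19, 2008.
The primary endpoint is assessed: Apr 19, 2008 + 27 days = May 16, 2008.
The exit interview is conducted: May 16, 2008 + 52 days = Jul 7, 2008.

7 July 2008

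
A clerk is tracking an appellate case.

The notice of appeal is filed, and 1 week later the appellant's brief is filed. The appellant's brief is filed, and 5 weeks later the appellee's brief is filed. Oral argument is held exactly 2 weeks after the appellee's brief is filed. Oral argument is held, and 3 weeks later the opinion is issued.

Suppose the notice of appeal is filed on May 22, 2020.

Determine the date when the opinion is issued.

Aug 7, 2020

The notice of appeal is filed: May 22, 2020.
The appellant's brief is filed: May 22, 2020 + 1 week = May 29, 2020.
The appellee's brief is filed: May 29, 2020 + 5 weeks = Jul 3, 2020.
Oral argument is held: Jul 3, 2020 + 2 weeks = Jul 17, 2020.
The opinion is issued: Jul 17, 2020 + 3 weeks = Aug 7, 2020.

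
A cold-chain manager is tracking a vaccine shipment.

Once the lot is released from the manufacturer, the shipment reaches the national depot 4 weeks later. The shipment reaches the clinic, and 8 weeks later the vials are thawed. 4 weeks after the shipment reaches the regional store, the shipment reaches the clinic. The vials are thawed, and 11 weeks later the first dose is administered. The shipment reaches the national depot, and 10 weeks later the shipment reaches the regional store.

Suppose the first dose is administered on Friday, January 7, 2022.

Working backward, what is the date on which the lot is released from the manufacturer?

The first dose is administered: Jan 7, 2022.
The vials are thawed: Jan 7, 2022 − 11 weeks = Oct 22, 2021.
The shipment reaches the clinic: Oct 22, 2021 − 8 weeks = Aug 27, 2021.
The shipment reaches the regional store: Aug 27, 2021 − 4 weeks = Jul 30, 2021.
The shipment reaches the national depot: Jul 30, 2021 − 10 weeks = May 21, 2021.
The lot is released from the manufacturer: May 21, 2021 − 4 weeks = Apr 23, 2021.

Friday, April 23, 2021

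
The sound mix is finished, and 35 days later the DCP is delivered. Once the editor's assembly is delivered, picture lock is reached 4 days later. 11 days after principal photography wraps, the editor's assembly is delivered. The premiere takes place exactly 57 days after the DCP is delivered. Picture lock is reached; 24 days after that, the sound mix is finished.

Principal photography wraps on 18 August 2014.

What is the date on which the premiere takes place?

Principal photography wraps: Aug 18, 2014.
The editor's assembly is delivered: Aug 18, 2014 + 11 days = Aug 29, 2014.
Picture lock is reached: Aug 29, 2014 + 4 days = Sep 2, 2014.
The sound mix is finished: Sep 2, 2014 + 24 days = Sep 26, 2014.
The DCP is delivered: Sep 26, 2014 + 35 days = Oct 31, 2014.
The premiere takes place: Oct 31, 2014 + 57 days = Dec 27, 2014.

27 December 2014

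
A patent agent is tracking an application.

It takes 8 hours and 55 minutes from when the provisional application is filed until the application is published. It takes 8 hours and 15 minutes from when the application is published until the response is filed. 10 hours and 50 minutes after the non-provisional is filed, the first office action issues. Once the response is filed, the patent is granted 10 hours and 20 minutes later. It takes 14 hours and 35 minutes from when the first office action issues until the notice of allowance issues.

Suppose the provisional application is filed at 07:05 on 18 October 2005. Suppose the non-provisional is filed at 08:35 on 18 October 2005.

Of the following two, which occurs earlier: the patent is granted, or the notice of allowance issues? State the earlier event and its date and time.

The provisional application is filed: 07:05 Oct 18, 2005.
The application is published: 07:05 Oct 18, 2005 + 8h55m = 16:00 Oct 18, 2005.
The response is filed: 16:00 Oct 18, 2005 + 8h15m = 00:15 Oct 19, 2005.
The patent is granted: 00:15 Oct 19, 2005 + 10h20m = 10:35 Oct 19, 2005.
The non-provisional is filed: 08:35 Oct 18, 2005.
The first office action issues: 08:35 Oct 18, 2005 + 10h50m = 19:25 Oct 18, 2005.
The notice of allowance issues: 19:25 Oct 18, 2005 + 14h35m = 10:00 Oct 19, 2005.
Comparing: the patent is granted at 10:35 Oct 19, 2005 vs the notice of allowance issues at 10:00 Oct 19, 2005. Earlier: the notice of allowance issues.

The notice of allowance issues — 10:00 on 19 October 2005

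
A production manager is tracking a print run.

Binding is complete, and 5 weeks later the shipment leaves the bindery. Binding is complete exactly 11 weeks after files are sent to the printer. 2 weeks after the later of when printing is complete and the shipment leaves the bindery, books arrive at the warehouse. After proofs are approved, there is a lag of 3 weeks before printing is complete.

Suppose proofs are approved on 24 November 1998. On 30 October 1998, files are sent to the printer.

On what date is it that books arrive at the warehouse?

5 March 1999

Proofs are approved: Nov 24, 1998.
Printing is complete: Nov 24, 1998 + 3 weeks = Dec 15, 1998.
Files are sent to the printer: Oct 30, 1998.
Binding is complete: Oct 30, 1998 + 11 weeks = Jan 15, 1999.
The shipment leaves the bindery: Jan 15, 1999 + 5 weeks = Feb 19, 1999.
Both prerequisites met — printing is complete (Dec 15, 1998), the shipment leaves the bindery (Feb 19, 1999); the later is Feb 19, 1999.
Books arrive at the warehouse: Feb 19, 1999 + 2 weeks = Mar 5, 1999.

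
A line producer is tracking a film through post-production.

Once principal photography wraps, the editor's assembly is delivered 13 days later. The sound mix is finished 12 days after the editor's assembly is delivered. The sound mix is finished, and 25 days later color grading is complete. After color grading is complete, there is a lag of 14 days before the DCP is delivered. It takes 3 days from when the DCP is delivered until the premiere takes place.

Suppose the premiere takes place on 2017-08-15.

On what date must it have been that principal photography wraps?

2017-06-09

The premiere takes place: Aug 15, 2017.
The DCP is delivered: Aug 15, 2017 − 3 days = Aug 12, 2017.
Color grading is complete: Aug 12, 2017 − 14 days = Jul 29, 2017.
The sound mix is finished: Jul 29, 2017 − 25 days = Jul 4, 2017.
The editor's assembly is delivered: Jul 4, 2017 − 12 days = Jun 22, 2017.
Principal photography wraps: Jun 22, 2017 − 13 days = Jun 9, 2017.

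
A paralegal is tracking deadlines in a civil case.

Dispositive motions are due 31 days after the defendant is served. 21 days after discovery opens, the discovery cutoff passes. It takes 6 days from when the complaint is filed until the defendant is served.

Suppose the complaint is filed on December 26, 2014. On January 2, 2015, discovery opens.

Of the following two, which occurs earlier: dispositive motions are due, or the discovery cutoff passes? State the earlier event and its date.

The complaint is filed: Dec 26, 2014.
The defendant is served: Dec 26, 2014 + 6 days = Jan 1, 2015.
Dispositive motions are due: Jan 1, 2015 + 31 days = Feb 1, 2015.
Discovery opens: Jan 2, 2015.
The discovery cutoff passes: Jan 2, 2015 + 21 days = Jan 23, 2015.
Comparing: dispositive motions are due on Feb 1, 2015 vs the discovery cutoff passes on Jan 23, 2015. Earlier: the discovery cutoff passes.

The discovery cutoff passes — January 23, 2015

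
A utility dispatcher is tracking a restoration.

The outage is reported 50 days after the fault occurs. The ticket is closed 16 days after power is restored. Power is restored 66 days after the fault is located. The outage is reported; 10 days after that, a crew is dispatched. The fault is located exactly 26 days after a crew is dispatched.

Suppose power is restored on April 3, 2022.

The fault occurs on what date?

Power is restored: Apr 3, 2022.
The fault is located: Apr 3, 2022 − 66 days = Jan 27, 2022.
A crew is dispatched: Jan 27, 2022 − 26 days = Jan 1, 2022.
The outage is reported: Jan 1, 2022 − 10 days = Dec 22, 2021.
The fault occurs: Dec 22, 2021 − 50 days = Nov 2, 2021.

November 2, 2021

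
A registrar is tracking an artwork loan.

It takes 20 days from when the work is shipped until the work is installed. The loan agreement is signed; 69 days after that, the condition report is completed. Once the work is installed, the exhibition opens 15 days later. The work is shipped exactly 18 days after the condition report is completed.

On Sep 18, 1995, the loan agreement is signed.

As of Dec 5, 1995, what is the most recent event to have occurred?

The loan agreement is signed: Sep 18, 1995.
The condition report is completed: Sep 18, 1995 + 69 days = Nov 26, 1995.
The work is shipped: Nov 26, 1995 + 18 days = Dec 14, 1995.
The work is installed: Dec 14, 1995 + 20 days = Jan 3, 1996.
The exhibition opens: Jan 3, 1996 + 15 days = Jan 18, 1996.
Dec 5, 1995 falls between when the condition report is completed (Nov 26, 1995) and when the work is shipped (Dec 14, 1995).

The condition report is completed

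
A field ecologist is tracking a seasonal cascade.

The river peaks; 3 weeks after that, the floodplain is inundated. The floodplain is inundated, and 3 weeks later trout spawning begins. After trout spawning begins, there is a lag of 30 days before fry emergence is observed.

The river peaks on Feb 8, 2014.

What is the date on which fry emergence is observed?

The river peaks: Feb 8, 2014.
The floodplain is inundated: Feb 8, 2014 + 3 weeks = Mar 1, 2014.
Trout spawning begins: Mar 1, 2014 + 3 weeks = Mar 22, 2014.
Fry emergence is observed: Mar 22, 2014 + 30 days = Apr 21, 2014.

Apr 21, 2014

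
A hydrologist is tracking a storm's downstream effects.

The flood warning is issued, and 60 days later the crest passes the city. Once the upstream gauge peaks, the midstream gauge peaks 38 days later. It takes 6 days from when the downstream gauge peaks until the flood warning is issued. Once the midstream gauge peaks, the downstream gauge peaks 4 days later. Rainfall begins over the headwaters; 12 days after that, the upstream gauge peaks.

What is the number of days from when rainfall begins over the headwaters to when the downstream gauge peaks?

Causal path: rainfall begins over the headwaters → the upstream gauge peaks → the midstream gauge peaks → the downstream gauge peaks.
Total delay along the path: 12 + 38 + 4 = 54 days.

54 days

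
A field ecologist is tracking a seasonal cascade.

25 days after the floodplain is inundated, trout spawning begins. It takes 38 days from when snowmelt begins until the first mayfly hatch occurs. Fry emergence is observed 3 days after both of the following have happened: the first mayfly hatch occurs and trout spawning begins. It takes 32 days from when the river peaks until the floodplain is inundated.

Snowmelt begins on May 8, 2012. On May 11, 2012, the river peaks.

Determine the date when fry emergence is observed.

July 10, 2012

Snowmelt begins: May 8, 2012.
The first mayfly hatch occurs: May 8, 2012 + 38 days = Jun 15, 2012.
The river peaks: May 11, 2012.
The floodplain is inundated: May 11, 2012 + 32 days = Jun 12, 2012.
Trout spawning begins: Jun 12, 2012 + 25 days = Jul 7, 2012.
Both prerequisites met — the first mayfly hatch occurs (Jun 15, 2012), trout spawning begins (Jul 7, 2012); the later is Jul 7, 2012.
Fry emergence is observed: Jul 7, 2012 + 3 days = Jul 10, 2012.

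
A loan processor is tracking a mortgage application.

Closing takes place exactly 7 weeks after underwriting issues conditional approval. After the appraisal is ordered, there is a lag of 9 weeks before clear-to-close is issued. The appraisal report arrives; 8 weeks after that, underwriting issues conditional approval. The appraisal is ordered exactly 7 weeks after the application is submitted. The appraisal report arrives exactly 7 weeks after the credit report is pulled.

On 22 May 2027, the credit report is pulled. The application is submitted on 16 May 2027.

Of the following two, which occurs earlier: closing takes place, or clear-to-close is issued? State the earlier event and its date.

The credit report is pulled: May 22, 2027.
The appraisal report arrives: May 22, 2027 + 7 weeks = Jul 10, 2027.
Underwriting issues conditional approval: Jul 10, 2027 + 8 weeks = Sep 4, 2027.
Closing takes place: Sep 4, 2027 + 7 weeks = Oct 23, 2027.
The application is submitted: May 16, 2027.
The appraisal is ordered: May 16, 2027 + 7 weeks = Jul 4, 2027.
Clear-to-close is issued: Jul 4, 2027 + 9 weeks = Sep 5, 2027.
Comparing: closing takes place on Oct 23, 2027 vs clear-to-close is issued on Sep 5, 2027. Earlier: clear-to-close is issued.

Clear-to-close is issued — 5 September 2027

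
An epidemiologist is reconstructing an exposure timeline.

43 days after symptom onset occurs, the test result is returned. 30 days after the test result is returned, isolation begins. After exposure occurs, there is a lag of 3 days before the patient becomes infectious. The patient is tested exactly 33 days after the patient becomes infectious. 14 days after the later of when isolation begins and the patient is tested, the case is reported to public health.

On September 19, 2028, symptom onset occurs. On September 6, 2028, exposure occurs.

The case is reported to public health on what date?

December 15, 2028

Symptom onset occurs: Sep 19, 2028.
The test result is returned: Sep 19, 2028 + 43 days = Nov 1, 2028.
Isolation begins: Nov 1, 2028 + 30 days = Dec 1, 2028.
Exposure occurs: Sep 6, 2028.
The patient becomes infectious: Sep 6, 2028 + 3 days = Sep 9, 2028.
The patient is tested: Sep 9, 2028 + 33 days = Oct 12, 2028.
Both prerequisites met — isolation begins (Dec 1, 2028), the patient is tested (Oct 12, 2028); the later is Dec 1, 2028.
The case is reported to public health: Dec 1, 2028 + 14 days = Dec 15, 2028.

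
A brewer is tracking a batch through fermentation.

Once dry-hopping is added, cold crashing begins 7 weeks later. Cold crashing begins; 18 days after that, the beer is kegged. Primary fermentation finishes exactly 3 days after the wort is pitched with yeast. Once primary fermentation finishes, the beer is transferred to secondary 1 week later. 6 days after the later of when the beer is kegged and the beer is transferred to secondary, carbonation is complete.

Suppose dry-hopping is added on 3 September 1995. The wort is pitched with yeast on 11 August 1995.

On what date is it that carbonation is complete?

15 November 1995

Dry-hopping is added: Sep 3, 1995.
Cold crashing begins: Sep 3, 1995 + 7 weeks = Oct 22, 1995.
The beer is kegged: Oct 22, 1995 + 18 days = Nov 9, 1995.
The wort is pitched with yeast: Aug 11, 1995.
Primary fermentation finishes: Aug 11, 1995 + 3 days = Aug 14, 1995.
The beer is transferred to secondary: Aug 14, 1995 + 1 week = Aug 21, 1995.
Both prerequisites met — the beer is kegged (Nov 9, 1995), the beer is transferred to secondary (Aug 21, 1995); the later is Nov 9, 1995.
Carbonation is complete: Nov 9, 1995 + 6 days = Nov 15, 1995.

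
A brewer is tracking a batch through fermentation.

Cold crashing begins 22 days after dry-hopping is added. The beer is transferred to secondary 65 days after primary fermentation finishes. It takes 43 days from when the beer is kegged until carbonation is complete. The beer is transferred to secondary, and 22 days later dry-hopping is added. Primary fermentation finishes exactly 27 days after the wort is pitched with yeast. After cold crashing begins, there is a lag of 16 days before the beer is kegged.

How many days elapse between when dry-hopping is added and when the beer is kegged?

Causal path: dry-hopping is added → cold crashing begins → the beer is kegged.
Total delay along the path: 22 + 16 = 38 days.

38 days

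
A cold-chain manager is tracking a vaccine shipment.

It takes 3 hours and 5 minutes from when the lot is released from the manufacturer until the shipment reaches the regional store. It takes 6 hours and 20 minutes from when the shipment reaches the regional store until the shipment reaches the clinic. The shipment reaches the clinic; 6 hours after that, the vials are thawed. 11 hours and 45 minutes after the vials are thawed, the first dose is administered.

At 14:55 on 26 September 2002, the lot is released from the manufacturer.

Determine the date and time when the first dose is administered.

The lot is released from the manufacturer: 14:55 Sep 26, 2002.
The shipment reaches the regional store: 14:55 Sep 26, 2002 + 3h05m = 18:00 Sep 26, 2002.
The shipment reaches the clinic: 18:00 Sep 26, 2002 + 6h20m = 00:20 Sep 27, 2002.
The vials are thawed: 00:20 Sep 27, 2002 + 6h = 06:20 Sep 27, 2002.
The first dose is administered: 06:20 Sep 27, 2002 + 11h45m = 18:05 Sep 27, 2002.

18:05 on 27 September 2002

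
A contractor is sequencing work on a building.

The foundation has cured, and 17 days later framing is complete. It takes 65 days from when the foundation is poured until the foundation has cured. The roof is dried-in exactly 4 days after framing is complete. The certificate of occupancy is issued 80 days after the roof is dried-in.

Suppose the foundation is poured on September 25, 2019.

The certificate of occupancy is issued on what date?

The foundation is poured: Sep 25, 2019.
The foundation has cured: Sep 25, 2019 + 65 days = Nov 29, 2019.
Framing is complete: Nov 29, 2019 + 17 days = Dec 16, 2019.
The roof is dried-in: Dec 16, 2019 + 4 days = Dec 20, 2019.
The certificate of occupancy is issued: Dec 20, 2019 + 80 days = Mar 9, 2020.

March 9, 2020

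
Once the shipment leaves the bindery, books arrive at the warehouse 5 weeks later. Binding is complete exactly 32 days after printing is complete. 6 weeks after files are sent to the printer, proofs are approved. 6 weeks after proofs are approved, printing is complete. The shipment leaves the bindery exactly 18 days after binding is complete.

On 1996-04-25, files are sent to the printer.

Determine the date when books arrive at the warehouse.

Files are sent to the printer: Apr 25, 1996.
Proofs are approved: Apr 25, 1996 + 6 weeks = Jun 6, 1996.
Printing is complete: Jun 6, 1996 + 6 weeks = Jul 18, 1996.
Binding is complete: Jul 18, 1996 + 32 days = Aug 19, 1996.
The shipment leaves the bindery: Aug 19, 1996 + 18 days = Sep 6, 1996.
Books arrive at the warehouse: Sep 6, 1996 + 5 weeks = Oct 11, 1996.

1996-10-11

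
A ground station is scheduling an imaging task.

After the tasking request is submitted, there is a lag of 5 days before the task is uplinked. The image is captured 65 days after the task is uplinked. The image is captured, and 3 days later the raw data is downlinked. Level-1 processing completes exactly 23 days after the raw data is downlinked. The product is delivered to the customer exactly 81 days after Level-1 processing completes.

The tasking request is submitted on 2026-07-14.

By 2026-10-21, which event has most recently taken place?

Level-1 processing completes

The tasking request is submitted: Jul 14, 2026.
The task is uplinked: Jul 14, 2026 + 5 days = Jul 19, 2026.
The image is captured: Jul 19, 2026 + 65 days = Sep 22, 2026.
The raw data is downlinked: Sep 22, 2026 + 3 days = Sep 25, 2026.
Level-1 processing completes: Sep 25, 2026 + 23 days = Oct 18, 2026.
The product is delivered to the customer: Oct 18, 2026 + 81 days = Jan 7, 2027.
Oct 21, 2026 falls between when Level-1 processing completes (Oct 18, 2026) and when the product is delivered to the customer (Jan 7, 2027).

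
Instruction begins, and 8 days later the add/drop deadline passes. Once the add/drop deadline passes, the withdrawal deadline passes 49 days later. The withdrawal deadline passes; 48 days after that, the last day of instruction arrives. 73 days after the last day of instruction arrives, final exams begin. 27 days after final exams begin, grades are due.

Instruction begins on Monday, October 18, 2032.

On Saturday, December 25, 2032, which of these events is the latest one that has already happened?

Instruction begins: Oct 18, 2032.
The add/drop deadline passes: Oct 18, 2032 + 8 days = Oct 26, 2032.
The withdrawal deadline passes: Oct 26, 2032 + 49 days = Dec 14, 2032.
The last day of instruction arrives: Dec 14, 2032 + 48 days = Jan 31, 2033.
Final exams begin: Jan 31, 2033 + 73 days = Apr 14, 2033.
Grades are due: Apr 14, 2033 + 27 days = May 11, 2033.
Dec 25, 2032 falls between when the withdrawal deadline passes (Dec 14, 2032) and when the last day of instruction arrives (Jan 31, 2033).

The withdrawal deadline passes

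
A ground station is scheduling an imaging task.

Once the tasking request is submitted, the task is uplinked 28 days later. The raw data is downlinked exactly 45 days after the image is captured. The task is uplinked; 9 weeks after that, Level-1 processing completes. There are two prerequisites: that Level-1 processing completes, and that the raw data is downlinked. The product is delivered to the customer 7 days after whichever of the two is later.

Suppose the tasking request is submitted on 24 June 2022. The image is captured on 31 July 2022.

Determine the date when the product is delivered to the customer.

The tasking request is submitted: Jun 24, 2022.
The task is uplinked: Jun 24, 2022 + 28 days = Jul 22, 2022.
Level-1 processing completes: Jul 22, 2022 + 9 weeks = Sep 23, 2022.
The image is captured: Jul 31, 2022.
The raw data is downlinked: Jul 31, 2022 + 45 days = Sep 14, 2022.
Both prerequisites met — Level-1 processing completes (Sep 23, 2022), the raw data is downlinked (Sep 14, 2022); the later is Sep 23, 2022.
The product is delivered to the customer: Sep 23, 2022 + 7 days = Sep 30, 2022.

30 September 2022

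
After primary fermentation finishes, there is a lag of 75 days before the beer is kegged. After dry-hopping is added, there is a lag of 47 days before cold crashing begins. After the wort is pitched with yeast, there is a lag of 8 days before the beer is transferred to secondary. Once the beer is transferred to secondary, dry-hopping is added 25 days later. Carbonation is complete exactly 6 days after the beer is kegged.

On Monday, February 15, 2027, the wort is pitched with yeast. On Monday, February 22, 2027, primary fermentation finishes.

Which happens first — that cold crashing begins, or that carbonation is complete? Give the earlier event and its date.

Cold crashing begins — Thursday, May 6, 2027

The wort is pitched with yeast: Feb 15, 2027.
The beer is transferred to secondary: Feb 15, 2027 + 8 days = Feb 23, 2027.
Dry-hopping is added: Feb 23, 2027 + 25 days = Mar 20, 2027.
Cold crashing begins: Mar 20, 2027 + 47 days = May 6, 2027.
Primary fermentation finishes: Feb 22, 2027.
The beer is kegged: Feb 22, 2027 + 75 days = May 8, 2027.
Carbonation is complete: May 8, 2027 + 6 days = May 14, 2027.
Comparing: cold crashing begins on May 6, 2027 vs carbonation is complete on May 14, 2027. Earlier: cold crashing begins.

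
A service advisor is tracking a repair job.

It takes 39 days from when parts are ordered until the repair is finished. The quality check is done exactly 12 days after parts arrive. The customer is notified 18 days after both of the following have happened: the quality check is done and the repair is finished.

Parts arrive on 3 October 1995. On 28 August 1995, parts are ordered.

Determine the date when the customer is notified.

Parts arrive: Oct 3, 1995.
The quality check is done: Oct 3, 1995 + 12 days = Oct 15, 1995.
Parts are ordered: Aug 28, 1995.
The repair is finished: Aug 28, 1995 + 39 days = Oct 6, 1995.
Both prerequisites met — the quality check is done (Oct 15, 1995), the repair is finished (Oct 6, 1995); the later is Oct 15, 1995.
The customer is notified: Oct 15, 1995 + 18 days = Nov 2, 1995.

2 November 1995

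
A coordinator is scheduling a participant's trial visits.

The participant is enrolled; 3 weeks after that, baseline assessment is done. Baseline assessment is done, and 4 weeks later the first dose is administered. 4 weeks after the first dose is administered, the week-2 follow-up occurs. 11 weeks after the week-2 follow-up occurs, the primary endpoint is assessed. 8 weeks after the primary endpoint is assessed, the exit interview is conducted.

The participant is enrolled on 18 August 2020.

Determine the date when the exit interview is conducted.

The participant is enrolled: Aug 18, 2020.
Baseline assessment is done: Aug 18, 2020 + 3 weeks = Sep 8, 2020.
The first dose is administered: Sep 8, 2020 + 4 weeks = Oct 6, 2020.
The week-2 follow-up occurs: Oct 6, 2020 + 4 weeks = Nov 3, 2020.
The primary endpoint is assessed: Nov 3, 2020 + 11 weeks = Jan 19, 2021.
The exit interview is conducted: Jan 19, 2021 + 8 weeks = Mar 16, 2021.

16 March 2021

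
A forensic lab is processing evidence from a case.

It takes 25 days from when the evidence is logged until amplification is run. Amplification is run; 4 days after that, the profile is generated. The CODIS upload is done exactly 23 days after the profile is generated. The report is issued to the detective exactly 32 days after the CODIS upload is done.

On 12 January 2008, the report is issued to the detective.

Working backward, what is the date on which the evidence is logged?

The report is issued to the detective: Jan 12, 2008.
The CODIS upload is done: Jan 12, 2008 − 32 days = Dec 11, 2007.
The profile is generated: Dec 11, 2007 − 23 days = Nov 18, 2007.
Amplification is run: Nov 18, 2007 − 4 days = Nov 14, 2007.
The evidence is logged: Nov 14, 2007 − 25 days = Oct 20, 2007.

20 October 2007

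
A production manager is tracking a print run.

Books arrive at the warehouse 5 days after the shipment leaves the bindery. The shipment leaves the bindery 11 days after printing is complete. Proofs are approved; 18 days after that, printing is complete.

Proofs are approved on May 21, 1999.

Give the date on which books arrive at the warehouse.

Proofs are approved: May 21, 1999.
Printing is complete: May 21, 1999 + 18 days = Jun 8, 1999.
The shipment leaves the bindery: Jun 8, 1999 + 11 days = Jun 19, 1999.
Books arrive at the warehouse: Jun 19, 1999 + 5 days = Jun 24, 1999.

June 24, 1999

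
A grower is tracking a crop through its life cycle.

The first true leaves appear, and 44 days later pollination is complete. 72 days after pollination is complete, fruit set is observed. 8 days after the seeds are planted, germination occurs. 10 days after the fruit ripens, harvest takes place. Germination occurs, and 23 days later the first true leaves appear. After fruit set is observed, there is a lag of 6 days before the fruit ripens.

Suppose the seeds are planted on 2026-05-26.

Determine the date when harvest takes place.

The seeds are planted: May 26, 2026.
Germination occurs: May 26, 2026 + 8 days = Jun 3, 2026.
The first true leaves appear: Jun 3, 2026 + 23 days = Jun 26, 2026.
Pollination is complete: Jun 26, 2026 + 44 days = Aug 9, 2026.
Fruit set is observed: Aug 9, 2026 + 72 days = Oct 20, 2026.
The fruit ripens: Oct 20, 2026 + 6 days = Oct 26, 2026.
Harvest takes place: Oct 26, 2026 + 10 days = Nov 5, 2026.

2026-11-05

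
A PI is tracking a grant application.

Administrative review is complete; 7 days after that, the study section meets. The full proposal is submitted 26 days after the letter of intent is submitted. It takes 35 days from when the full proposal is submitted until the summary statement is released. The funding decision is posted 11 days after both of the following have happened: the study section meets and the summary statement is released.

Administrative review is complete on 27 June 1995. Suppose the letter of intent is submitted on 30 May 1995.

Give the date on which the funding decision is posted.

10 August 1995

Administrative review is complete: Jun 27, 1995.
The study section meets: Jun 27, 1995 + 7 days = Jul 4, 1995.
The letter of intent is submitted: May 30, 1995.
The full proposal is submitted: May 30, 1995 + 26 days = Jun 25, 1995.
The summary statement is released: Jun 25, 1995 + 35 days = Jul 30, 1995.
Both prerequisites met — the study section meets (Jul 4, 1995), the summary statement is released (Jul 30, 1995); the later is Jul 30, 1995.
The funding decision is posted: Jul 30, 1995 + 11 days = Aug 10, 1995.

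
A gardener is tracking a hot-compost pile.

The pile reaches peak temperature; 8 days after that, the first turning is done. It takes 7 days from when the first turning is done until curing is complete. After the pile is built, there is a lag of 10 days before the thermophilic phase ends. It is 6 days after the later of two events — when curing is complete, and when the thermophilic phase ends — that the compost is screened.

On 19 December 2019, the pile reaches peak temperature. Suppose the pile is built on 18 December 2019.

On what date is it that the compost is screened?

The pile reaches peak temperature: Dec 19, 2019.
The first turning is done: Dec 19, 2019 + 8 days = Dec 27, 2019.
Curing is complete: Dec 27, 2019 + 7 days = Jan 3, 2020.
The pile is built: Dec 18, 2019.
The thermophilic phase ends: Dec 18, 2019 + 10 days = Dec 28, 2019.
Both prerequisites met — curing is complete (Jan 3, 2020), the thermophilic phase ends (Dec 28, 2019); the later is Jan 3, 2020.
The compost is screened: Jan 3, 2020 + 6 days = Jan 9, 2020.

9 January 2020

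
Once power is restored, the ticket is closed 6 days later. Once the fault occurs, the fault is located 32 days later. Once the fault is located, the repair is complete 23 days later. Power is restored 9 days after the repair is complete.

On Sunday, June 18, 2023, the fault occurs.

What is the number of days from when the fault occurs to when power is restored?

Causal path: the fault occurs → the fault is located → the repair is complete → power is restored.
Total delay along the path: 32 + 23 + 9 = 64 days.

64 days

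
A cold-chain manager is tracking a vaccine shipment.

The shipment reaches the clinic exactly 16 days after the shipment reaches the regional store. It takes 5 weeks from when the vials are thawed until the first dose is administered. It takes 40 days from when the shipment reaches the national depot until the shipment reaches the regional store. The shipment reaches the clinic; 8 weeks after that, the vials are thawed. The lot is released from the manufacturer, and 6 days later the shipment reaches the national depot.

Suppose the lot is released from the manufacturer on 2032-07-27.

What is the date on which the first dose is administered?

2032-12-27

The lot is released from the manufacturer: Jul 27, 2032.
The shipment reaches the national depot: Jul 27, 2032 + 6 days = Aug 2, 2032.
The shipment reaches the regional store: Aug 2, 2032 + 40 days = Sep 11, 2032.
The shipment reaches the clinic: Sep 11, 2032 + 16 days = Sep 27, 2032.
The vials are thawed: Sep 27, 2032 + 8 weeks = Nov 22, 2032.
The first dose is administered: Nov 22, 2032 + 5 weeks = Dec 27, 2032.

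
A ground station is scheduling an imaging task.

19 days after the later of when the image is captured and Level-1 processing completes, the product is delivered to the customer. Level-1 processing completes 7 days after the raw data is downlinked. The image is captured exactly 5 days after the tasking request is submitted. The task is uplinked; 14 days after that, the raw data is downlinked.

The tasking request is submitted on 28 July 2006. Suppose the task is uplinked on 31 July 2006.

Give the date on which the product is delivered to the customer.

The tasking request is submitted: Jul 28, 2006.
The image is captured: Jul 28, 2006 + 5 days = Aug 2, 2006.
The task is uplinked: Jul 31, 2006.
The raw data is downlinked: Jul 31, 2006 + 14 days = Aug 14, 2006.
Level-1 processing completes: Aug 14, 2006 + 7 days = Aug 21, 2006.
Both prerequisites met — the image is captured (Aug 2, 2006), Level-1 processing completes (Aug 21, 2006); the later is Aug 21, 2006.
The product is delivered to the customer: Aug 21, 2006 + 19 days = Sep 9, 2006.

9 September 2006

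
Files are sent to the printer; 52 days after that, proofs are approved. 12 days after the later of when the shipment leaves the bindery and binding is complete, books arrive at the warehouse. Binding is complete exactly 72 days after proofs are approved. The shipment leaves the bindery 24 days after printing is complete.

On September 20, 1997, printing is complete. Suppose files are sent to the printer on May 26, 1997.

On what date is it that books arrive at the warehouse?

Printing is complete: Sep 20, 1997.
The shipment leaves the bindery: Sep 20, 1997 + 24 days = Oct 14, 1997.
Files are sent to the printer: May 26, 1997.
Proofs are approved: May 26, 1997 + 52 days = Jul 17, 1997.
Binding is complete: Jul 17, 1997 + 72 days = Sep 27, 1997.
Both prerequisites met — the shipment leaves the bindery (Oct 14, 1997), binding is complete (Sep 27, 1997); the later is Oct 14, 1997.
Books arrive at the warehouse: Oct 14, 1997 + 12 days = Oct 26, 1997.

October 26, 1997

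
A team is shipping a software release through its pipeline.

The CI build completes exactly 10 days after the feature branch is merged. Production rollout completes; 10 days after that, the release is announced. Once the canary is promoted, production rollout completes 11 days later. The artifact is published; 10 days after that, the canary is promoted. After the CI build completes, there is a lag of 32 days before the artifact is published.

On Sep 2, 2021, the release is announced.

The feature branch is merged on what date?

Jun 21, 2021

The release is announced: Sep 2, 2021.
Production rollout completes: Sep 2, 2021 − 10 days = Aug 23, 2021.
The canary is promoted: Aug 23, 2021 − 11 days = Aug 12, 2021.
The artifact is published: Aug 12, 2021 − 10 days = Aug 2, 2021.
The CI build completes: Aug 2, 2021 − 32 days = Jul 1, 2021.
The feature branch is merged: Jul 1, 2021 − 10 days = Jun 21, 2021.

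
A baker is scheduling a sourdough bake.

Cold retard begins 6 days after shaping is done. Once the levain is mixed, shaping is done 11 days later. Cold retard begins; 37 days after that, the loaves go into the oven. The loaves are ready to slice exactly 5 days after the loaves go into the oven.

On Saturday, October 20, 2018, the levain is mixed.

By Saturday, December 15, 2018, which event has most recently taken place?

The loaves go into the oven

The levain is mixed: Oct 20, 2018.
Shaping is done: Oct 20, 2018 + 11 days = Oct 31, 2018.
Cold retard begins: Oct 31, 2018 + 6 days = Nov 6, 2018.
The loaves go into the oven: Nov 6, 2018 + 37 days = Dec 13, 2018.
The loaves are ready to slice: Dec 13, 2018 + 5 days = Dec 18, 2018.
Dec 15, 2018 falls between when the loaves go into the oven (Dec 13, 2018) and when the loaves are ready to slice (Dec 18, 2018).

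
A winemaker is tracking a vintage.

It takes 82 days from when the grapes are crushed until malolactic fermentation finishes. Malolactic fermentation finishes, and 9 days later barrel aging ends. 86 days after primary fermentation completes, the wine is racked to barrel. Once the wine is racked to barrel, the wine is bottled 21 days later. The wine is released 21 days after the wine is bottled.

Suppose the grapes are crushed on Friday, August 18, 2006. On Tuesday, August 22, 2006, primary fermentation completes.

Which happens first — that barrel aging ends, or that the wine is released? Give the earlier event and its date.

The grapes are crushed: Aug 18, 2006.
Malolactic fermentation finishes: Aug 18, 2006 + 82 days = Nov 8, 2006.
Barrel aging ends: Nov 8, 2006 + 9 days = Nov 17, 2006.
Primary fermentation completes: Aug 22, 2006.
The wine is racked to barrel: Aug 22, 2006 + 86 days = Nov 16, 2006.
The wine is bottled: Nov 16, 2006 + 21 days = Dec 7, 2006.
The wine is released: Dec 7, 2006 + 21 days = Dec 28, 2006.
Comparing: barrel aging ends on Nov 17, 2006 vs the wine is released on Dec 28, 2006. Earlier: barrel aging ends.

Barrel aging ends — Friday, November 17, 2006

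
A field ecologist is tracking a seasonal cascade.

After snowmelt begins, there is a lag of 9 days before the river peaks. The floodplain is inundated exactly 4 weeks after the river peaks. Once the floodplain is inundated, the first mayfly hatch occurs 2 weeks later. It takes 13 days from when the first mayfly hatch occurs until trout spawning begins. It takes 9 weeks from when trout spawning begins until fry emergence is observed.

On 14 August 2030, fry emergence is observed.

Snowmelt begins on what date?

Fry emergence is observed: Aug 14, 2030.
Trout spawning begins: Aug 14, 2030 − 9 weeks = Jun 12, 2030.
The first mayfly hatch occurs: Jun 12, 2030 − 13 days = May 30, 2030.
The floodplain is inundated: May 30, 2030 − 2 weeks = May 16, 2030.
The river peaks: May 16, 2030 − 4 weeks = Apr 18, 2030.
Snowmelt begins: Apr 18, 2030 − 9 days = Apr 9, 2030.

9 April 2030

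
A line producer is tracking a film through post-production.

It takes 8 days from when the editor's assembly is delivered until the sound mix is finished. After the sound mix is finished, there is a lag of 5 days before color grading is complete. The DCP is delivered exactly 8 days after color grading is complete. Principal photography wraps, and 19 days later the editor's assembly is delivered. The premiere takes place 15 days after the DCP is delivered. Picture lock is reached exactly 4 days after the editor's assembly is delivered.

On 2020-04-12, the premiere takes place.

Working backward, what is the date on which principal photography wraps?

2020-02-17

The premiere takes place: Apr 12, 2020.
The DCP is delivered: Apr 12, 2020 − 15 days = Mar 28, 2020.
Color grading is complete: Mar 28, 2020 − 8 days = Mar 20, 2020.
The sound mix is finished: Mar 20, 2020 − 5 days = Mar 15, 2020.
The editor's assembly is delivered: Mar 15, 2020 − 8 days = Mar 7, 2020.
Principal photography wraps: Mar 7, 2020 − 19 days = Feb 17, 2020.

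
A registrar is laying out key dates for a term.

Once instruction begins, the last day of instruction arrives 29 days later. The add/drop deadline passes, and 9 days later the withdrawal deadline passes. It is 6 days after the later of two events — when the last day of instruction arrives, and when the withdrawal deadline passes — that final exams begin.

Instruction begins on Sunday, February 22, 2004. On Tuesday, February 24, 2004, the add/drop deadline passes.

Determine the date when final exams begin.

Sunday, March 28, 2004

Instruction begins: Feb 22, 2004.
The last day of instruction arrives: Feb 22, 2004 + 29 days = Mar 22, 2004.
The add/drop deadline passes: Feb 24, 2004.
The withdrawal deadline passes: Feb 24, 2004 + 9 days = Mar 4, 2004.
Both prerequisites met — the last day of instruction arrives (Mar 22, 2004), the withdrawal deadline passes (Mar 4, 2004); the later is Mar 22, 2004.
Final exams begin: Mar 22, 2004 + 6 days = Mar 28, 2004.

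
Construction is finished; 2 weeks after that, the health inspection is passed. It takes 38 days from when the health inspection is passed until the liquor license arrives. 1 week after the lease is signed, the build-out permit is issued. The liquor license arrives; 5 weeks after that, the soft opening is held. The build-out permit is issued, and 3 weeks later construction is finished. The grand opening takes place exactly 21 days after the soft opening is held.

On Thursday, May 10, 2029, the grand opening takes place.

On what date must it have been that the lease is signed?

Monday, December 25, 2028

The grand opening takes place: May 10, 2029.
The soft opening is held: May 10, 2029 − 21 days = Apr 19, 2029.
The liquor license arrives: Apr 19, 2029 − 5 weeks = Mar 15, 2029.
The health inspection is passed: Mar 15, 2029 − 38 days = Feb 5, 2029.
Construction is finished: Feb 5, 2029 − 2 weeks = Jan 22, 2029.
The build-out permit is issued: Jan 22, 2029 − 3 weeks = Jan 1, 2029.
The lease is signed: Jan 1, 2029 − 1 week = Dec 25, 2028.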